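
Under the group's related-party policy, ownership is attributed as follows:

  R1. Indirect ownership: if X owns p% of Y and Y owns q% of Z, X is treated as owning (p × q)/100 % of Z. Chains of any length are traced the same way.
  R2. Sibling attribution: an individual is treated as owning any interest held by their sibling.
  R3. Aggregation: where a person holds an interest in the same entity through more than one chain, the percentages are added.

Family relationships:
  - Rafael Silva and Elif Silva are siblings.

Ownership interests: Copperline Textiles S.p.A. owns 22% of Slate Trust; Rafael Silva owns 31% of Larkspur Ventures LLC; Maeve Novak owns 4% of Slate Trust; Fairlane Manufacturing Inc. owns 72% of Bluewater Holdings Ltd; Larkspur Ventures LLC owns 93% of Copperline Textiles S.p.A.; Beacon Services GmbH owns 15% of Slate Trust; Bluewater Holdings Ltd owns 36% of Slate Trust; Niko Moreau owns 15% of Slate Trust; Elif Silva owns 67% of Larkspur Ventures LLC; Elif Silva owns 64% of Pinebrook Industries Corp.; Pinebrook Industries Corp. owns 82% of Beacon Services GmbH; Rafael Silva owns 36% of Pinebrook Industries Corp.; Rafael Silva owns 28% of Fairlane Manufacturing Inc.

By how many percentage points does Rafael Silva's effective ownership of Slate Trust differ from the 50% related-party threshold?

By sibling attribution (R2), Rafael Silva is treated as also owning Elif Silva's interest in Larkspur Ventures LLC, giving 31% + 67% = 98%.
By sibling attribution (R2), Rafael Silva is treated as also owning Elif Silva's interest in Pinebrook Industries Corp, giving 36% + 64% = 100%.
Chain via Larkspur Ventures LLC → Copperline Textiles S.p.A. (R1): 98% × 93% × 22% = 20.0508% of Slate Trust.
Chain via Fairlane Manufacturing Inc. → Bluewater Holdings Ltd (R1): 28% × 72% × 36% = 7.2576% of Slate Trust.
Chain via Pinebrook Industries Corp. → Beacon Services GmbH (R1): 100% × 82% × 15% = 12.3% of Slate Trust.
Aggregating (R3): 20.0508% + 7.2576% + 12.3% = 39.6084%.
39.6084% falls short of the 50% threshold by 10.3916 percentage points.

10.3916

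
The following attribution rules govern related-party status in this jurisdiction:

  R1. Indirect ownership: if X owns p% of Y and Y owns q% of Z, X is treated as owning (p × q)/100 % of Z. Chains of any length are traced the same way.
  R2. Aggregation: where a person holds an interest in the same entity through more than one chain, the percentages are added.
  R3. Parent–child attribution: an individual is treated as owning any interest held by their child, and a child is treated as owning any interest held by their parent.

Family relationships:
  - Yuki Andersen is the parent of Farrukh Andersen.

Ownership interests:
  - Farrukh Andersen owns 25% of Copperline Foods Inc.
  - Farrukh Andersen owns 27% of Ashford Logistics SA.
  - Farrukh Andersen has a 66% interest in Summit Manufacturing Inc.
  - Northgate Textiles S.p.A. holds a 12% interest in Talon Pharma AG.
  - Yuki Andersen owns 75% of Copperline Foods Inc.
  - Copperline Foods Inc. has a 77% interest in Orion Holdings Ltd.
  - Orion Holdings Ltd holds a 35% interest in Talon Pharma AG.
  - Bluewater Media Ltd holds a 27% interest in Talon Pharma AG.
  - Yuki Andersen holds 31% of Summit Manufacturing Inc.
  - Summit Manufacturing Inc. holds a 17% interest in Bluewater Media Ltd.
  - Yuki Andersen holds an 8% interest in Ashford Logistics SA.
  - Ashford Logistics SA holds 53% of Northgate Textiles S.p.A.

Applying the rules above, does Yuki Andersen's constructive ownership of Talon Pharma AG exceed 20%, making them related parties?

Yes

By parent–child attribution (R3), Yuki Andersen is treated as also owning Farrukh Andersen's interest in Summit Manufacturing Inc, giving 31% + 66% = 97%.
By parent–child attribution (R3), Yuki Andersen is treated as also owning Farrukh Andersen's interest in Copperline Foods Inc, giving 75% + 25% = 100%.
By parent–child attribution (R3), Yuki Andersen is treated as also owning Farrukh Andersen's interest in Ashford Logistics SA, giving 8% + 27% = 35%.
Chain via Summit Manufacturing Inc. → Bluewater Media Ltd (R1): 97% × 17% × 27% = 4.4523% of Talon Pharma AG.
Chain via Copperline Foods Inc. → Orion Holdings Ltd (R1): 100% × 77% × 35% = 26.95% of Talon Pharma AG.
Chain via Ashford Logistics SA → Northgate Textiles S.p.A. (R1): 35% × 53% × 12% = 2.226% of Talon Pharma AG.
Aggregating (R2): 4.4523% + 26.95% + 2.226% = 33.6283%.
33.6283% exceeds the 20% threshold, so Yuki is a related party to Talon Pharma AG.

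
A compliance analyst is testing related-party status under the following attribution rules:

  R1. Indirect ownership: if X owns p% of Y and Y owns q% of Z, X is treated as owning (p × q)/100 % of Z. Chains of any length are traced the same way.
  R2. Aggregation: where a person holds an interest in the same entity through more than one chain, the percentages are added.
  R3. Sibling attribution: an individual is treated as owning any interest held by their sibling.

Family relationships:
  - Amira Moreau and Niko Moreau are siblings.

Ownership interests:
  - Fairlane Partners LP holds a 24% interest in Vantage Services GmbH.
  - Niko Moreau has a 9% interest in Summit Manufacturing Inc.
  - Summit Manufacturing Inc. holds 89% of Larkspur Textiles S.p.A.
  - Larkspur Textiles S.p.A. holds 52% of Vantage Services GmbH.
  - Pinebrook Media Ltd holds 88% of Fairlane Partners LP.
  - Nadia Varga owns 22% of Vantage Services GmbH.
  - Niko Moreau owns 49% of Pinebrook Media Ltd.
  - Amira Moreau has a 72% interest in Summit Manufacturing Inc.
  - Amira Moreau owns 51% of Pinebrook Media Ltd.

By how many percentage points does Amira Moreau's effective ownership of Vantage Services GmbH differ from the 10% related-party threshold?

By sibling attribution (R3), Amira Moreau is treated as also owning Niko Moreau's interest in Pinebrook Media Ltd, giving 51% + 49% = 100%.
By sibling attribution (R3), Amira Moreau is treated as also owning Niko Moreau's interest in Summit Manufacturing Inc, giving 72% + 9% = 81%.
Chain via Pinebrook Media Ltd → Fairlane Partners LP (R1): 100% × 88% × 24% = 21.12% of Vantage Services GmbH.
Chain via Summit Manufacturing Inc. → Larkspur Textiles S.p.A. (R1): 81% × 89% × 52% = 37.4868% of Vantage Services GmbH.
Aggregating (R2): 21.12% + 37.4868% = 58.6068%.
58.6068% exceeds the 10% threshold by 48.6068 percentage points.

48.6068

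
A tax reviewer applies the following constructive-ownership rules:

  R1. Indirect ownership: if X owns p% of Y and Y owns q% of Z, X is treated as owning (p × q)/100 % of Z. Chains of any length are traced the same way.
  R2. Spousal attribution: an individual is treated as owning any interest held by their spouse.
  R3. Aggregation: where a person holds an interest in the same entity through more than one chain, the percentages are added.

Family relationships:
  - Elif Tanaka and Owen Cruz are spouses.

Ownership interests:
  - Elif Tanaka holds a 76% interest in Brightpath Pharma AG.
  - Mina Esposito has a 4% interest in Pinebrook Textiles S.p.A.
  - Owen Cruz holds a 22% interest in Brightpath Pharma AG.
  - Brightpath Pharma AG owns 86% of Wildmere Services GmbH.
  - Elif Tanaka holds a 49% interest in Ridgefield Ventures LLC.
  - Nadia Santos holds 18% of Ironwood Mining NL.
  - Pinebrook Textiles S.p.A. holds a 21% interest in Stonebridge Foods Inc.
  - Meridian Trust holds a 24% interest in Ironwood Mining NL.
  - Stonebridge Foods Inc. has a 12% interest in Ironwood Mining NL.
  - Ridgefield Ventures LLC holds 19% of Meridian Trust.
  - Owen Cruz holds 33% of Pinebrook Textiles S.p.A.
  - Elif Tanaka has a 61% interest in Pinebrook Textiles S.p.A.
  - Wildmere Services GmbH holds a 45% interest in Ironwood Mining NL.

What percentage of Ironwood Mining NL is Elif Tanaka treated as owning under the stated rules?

By spousal attribution (R2), Elif Tanaka is treated as also owning Owen Cruz's interest in Brightpath Pharma AG, giving 76% + 22% = 98%.
By spousal attribution (R2), Elif Tanaka is treated as also owning Owen Cruz's interest in Pinebrook Textiles S.p.A, giving 61% + 33% = 94%.
Chain via Brightpath Pharma AG → Wildmere Services GmbH (R1): 98% × 86% × 45% = 37.926% of Ironwood Mining NL.
Chain via Pinebrook Textiles S.p.A. → Stonebridge Foods Inc. (R1): 94% × 21% × 12% = 2.3688% of Ironwood Mining NL.
Chain via Ridgefield Ventures LLC → Meridian Trust (R1): 49% × 19% × 24% = 2.2344% of Ironwood Mining NL.
Aggregating (R3): 37.926% + 2.3688% + 2.2344% = 42.5292%.

42.5292%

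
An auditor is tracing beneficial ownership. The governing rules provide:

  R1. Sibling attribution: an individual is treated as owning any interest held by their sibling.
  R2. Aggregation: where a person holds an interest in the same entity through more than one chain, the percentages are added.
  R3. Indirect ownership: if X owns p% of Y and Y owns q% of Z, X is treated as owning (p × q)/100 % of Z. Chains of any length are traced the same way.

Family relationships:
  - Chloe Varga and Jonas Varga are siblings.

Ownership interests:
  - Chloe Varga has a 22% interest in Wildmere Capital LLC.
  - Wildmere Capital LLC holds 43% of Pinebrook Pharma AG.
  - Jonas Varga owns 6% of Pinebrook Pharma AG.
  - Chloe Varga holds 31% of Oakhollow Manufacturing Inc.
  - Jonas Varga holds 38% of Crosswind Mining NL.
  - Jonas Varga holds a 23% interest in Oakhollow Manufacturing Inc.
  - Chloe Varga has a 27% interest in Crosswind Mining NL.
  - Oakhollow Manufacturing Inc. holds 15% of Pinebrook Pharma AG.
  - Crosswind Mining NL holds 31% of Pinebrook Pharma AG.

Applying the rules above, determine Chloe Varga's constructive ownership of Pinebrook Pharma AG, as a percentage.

By sibling attribution (R1), Chloe Varga is treated as also owning Jonas Varga's interest in Oakhollow Manufacturing Inc, giving 31% + 23% = 54%.
By sibling attribution (R1), Chloe Varga is treated as also owning Jonas Varga's interest in Crosswind Mining NL, giving 27% + 38% = 65%.
By sibling attribution (R1), Chloe Varga is treated as owning Jonas Varga's 6% interest in Pinebrook Pharma AG.
Chain via Oakhollow Manufacturing Inc. (R3): 54% × 15% = 8.1% of Pinebrook Pharma AG.
Chain via Wildmere Capital LLC (R3): 22% × 43% = 9.46% of Pinebrook Pharma AG.
Chain via Crosswind Mining NL (R3): 65% × 31% = 20.15% of Pinebrook Pharma AG.
Direct interest in Pinebrook Pharma AG: 6%.
Aggregating (R2): 8.1% + 9.46% + 20.15% + 6% = 43.71%.

43.71%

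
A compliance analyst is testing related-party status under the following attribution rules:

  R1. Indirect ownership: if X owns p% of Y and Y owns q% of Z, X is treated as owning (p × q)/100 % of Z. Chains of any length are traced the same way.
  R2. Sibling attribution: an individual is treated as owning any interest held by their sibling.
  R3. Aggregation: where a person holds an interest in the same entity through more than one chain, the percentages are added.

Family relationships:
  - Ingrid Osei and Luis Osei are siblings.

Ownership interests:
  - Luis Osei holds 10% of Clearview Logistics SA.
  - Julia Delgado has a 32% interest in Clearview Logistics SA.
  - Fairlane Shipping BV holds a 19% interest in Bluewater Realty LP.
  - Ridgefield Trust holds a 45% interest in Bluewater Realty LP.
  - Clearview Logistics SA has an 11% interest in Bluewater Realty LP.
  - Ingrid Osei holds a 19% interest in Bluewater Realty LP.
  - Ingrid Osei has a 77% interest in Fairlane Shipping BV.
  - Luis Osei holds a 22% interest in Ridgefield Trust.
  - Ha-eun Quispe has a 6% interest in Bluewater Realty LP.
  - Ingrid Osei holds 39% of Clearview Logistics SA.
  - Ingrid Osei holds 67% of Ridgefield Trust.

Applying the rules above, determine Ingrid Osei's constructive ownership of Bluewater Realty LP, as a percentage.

By sibling attribution (R2), Ingrid Osei is treated as also owning Luis Osei's interest in Ridgefield Trust, giving 67% + 22% = 89%.
By sibling attribution (R2), Ingrid Osei is treated as also owning Luis Osei's interest in Clearview Logistics SA, giving 39% + 10% = 49%.
Chain via Ridgefield Trust (R1): 89% × 45% = 40.05% of Bluewater Realty LP.
Chain via Fairlane Shipping BV (R1): 77% × 19% = 14.63% of Bluewater Realty LP.
Chain via Clearview Logistics SA (R1): 49% × 11% = 5.39% of Bluewater Realty LP.
Direct interest in Bluewater Realty LP: 19%.
Aggregating (R3): 40.05% + 14.63% + 5.39% + 19% = 79.07%.

79.07%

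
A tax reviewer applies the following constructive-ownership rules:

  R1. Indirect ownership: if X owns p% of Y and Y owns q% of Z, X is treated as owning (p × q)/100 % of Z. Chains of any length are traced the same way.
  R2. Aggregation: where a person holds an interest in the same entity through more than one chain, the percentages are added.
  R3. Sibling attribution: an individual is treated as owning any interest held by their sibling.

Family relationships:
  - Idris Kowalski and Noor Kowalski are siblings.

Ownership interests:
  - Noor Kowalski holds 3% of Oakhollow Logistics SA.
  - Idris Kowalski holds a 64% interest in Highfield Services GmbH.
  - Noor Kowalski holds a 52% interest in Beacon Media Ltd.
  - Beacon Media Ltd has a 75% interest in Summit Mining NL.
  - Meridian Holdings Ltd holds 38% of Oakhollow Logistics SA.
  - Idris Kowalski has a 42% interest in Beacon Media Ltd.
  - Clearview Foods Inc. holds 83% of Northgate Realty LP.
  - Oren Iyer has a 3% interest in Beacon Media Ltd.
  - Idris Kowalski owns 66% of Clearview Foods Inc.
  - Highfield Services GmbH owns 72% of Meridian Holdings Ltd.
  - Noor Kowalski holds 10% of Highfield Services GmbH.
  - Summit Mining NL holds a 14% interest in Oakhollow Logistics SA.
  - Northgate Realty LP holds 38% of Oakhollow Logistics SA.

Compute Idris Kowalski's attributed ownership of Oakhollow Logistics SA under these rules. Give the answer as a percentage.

53.9328%

By sibling attribution (R3), Idris Kowalski is treated as also owning Noor Kowalski's interest in Highfield Services GmbH, giving 64% + 10% = 74%.
By sibling attribution (R3), Idris Kowalski is treated as also owning Noor Kowalski's interest in Beacon Media Ltd, giving 42% + 52% = 94%.
By sibling attribution (R3), Idris Kowalski is treated as owning Noor Kowalski's 3% interest in Oakhollow Logistics SA.
Chain via Highfield Services GmbH → Meridian Holdings Ltd (R1): 74% × 72% × 38% = 20.2464% of Oakhollow Logistics SA.
Chain via Beacon Media Ltd → Summit Mining NL (R1): 94% × 75% × 14% = 9.87% of Oakhollow Logistics SA.
Chain via Clearview Foods Inc. → Northgate Realty LP (R1): 66% × 83% × 38% = 20.8164% of Oakhollow Logistics SA.
Direct interest in Oakhollow Logistics SA: 3%.
Aggregating (R2): 20.2464% + 9.87% + 20.8164% + 3% = 53.9328%.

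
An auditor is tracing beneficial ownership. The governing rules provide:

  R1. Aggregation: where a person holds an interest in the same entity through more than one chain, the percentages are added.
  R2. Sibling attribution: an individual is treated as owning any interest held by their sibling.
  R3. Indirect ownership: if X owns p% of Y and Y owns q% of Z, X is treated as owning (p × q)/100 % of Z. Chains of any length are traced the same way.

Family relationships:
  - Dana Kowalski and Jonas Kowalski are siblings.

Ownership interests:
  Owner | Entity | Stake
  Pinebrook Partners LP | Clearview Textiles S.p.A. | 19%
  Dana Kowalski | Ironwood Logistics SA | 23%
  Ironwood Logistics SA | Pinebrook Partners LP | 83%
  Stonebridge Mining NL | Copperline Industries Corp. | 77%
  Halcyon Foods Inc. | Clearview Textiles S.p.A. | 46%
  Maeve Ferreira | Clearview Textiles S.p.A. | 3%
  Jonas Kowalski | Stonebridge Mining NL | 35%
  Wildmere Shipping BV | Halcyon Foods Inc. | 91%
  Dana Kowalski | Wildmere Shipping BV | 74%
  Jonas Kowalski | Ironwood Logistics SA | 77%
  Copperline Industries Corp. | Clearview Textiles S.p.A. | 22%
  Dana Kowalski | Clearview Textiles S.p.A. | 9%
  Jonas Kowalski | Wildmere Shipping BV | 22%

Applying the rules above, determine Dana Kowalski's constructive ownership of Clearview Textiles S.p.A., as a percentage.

By sibling attribution (R2), Dana Kowalski is treated as also owning Jonas Kowalski's interest in Wildmere Shipping BV, giving 74% + 22% = 96%.
By sibling attribution (R2), Dana Kowalski is treated as also owning Jonas Kowalski's interest in Ironwood Logistics SA, giving 23% + 77% = 100%.
By sibling attribution (R2), Dana Kowalski is treated as owning Jonas Kowalski's 35% interest in Stonebridge Mining NL.
Chain via Wildmere Shipping BV → Halcyon Foods Inc. (R3): 96% × 91% × 46% = 40.1856% of Clearview Textiles S.p.A.
Chain via Ironwood Logistics SA → Pinebrook Partners LP (R3): 100% × 83% × 19% = 15.77% of Clearview Textiles S.p.A.
Direct interest in Clearview Textiles S.p.A: 9%.
Chain via Stonebridge Mining NL → Copperline Industries Corp. (R3): 35% × 77% × 22% = 5.929% of Clearview Textiles S.p.A.
Aggregating (R1): 40.1856% + 15.77% + 9% + 5.929% = 70.8846%.

70.8846%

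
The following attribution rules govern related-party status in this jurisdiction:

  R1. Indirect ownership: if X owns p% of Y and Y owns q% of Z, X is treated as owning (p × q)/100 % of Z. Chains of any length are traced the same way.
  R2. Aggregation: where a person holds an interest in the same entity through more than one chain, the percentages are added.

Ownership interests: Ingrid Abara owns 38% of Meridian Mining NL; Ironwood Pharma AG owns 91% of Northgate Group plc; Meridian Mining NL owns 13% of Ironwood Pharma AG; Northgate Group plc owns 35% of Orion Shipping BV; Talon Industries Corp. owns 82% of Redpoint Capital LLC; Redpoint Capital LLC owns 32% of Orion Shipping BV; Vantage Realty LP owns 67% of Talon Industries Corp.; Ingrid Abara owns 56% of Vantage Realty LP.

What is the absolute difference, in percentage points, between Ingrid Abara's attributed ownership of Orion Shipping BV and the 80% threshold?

68.581362

Chain via Vantage Realty LP → Talon Industries Corp. → Redpoint Capital LLC (R1): 56% × 67% × 82% × 32% = 9.845248% of Orion Shipping BV.
Chain via Meridian Mining NL → Ironwood Pharma AG → Northgate Group plc (R1): 38% × 13% × 91% × 35% = 1.57339% of Orion Shipping BV.
Aggregating (R2): 9.845248% + 1.57339% = 11.418638%.
11.418638% falls short of the 80% threshold by 68.581362 percentage points.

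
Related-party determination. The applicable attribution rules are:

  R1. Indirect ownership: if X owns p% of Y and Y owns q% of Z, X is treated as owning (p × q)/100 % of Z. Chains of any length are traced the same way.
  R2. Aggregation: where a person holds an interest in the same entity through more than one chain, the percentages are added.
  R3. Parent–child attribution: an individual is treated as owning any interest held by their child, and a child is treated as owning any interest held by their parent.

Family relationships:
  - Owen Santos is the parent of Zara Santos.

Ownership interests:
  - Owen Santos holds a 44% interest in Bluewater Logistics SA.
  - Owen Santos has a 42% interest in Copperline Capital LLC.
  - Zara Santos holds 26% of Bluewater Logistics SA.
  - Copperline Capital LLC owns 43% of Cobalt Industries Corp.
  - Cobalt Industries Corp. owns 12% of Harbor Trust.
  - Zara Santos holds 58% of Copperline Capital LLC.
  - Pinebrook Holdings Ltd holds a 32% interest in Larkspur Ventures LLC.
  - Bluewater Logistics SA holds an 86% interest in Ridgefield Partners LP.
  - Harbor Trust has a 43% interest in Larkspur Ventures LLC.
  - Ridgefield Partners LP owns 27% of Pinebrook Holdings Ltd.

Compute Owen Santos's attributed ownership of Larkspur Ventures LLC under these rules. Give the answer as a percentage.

7.42008%

By parent–child attribution (R3), Owen Santos is treated as also owning Zara Santos's interest in Bluewater Logistics SA, giving 44% + 26% = 70%.
By parent–child attribution (R3), Owen Santos is treated as also owning Zara Santos's interest in Copperline Capital LLC, giving 42% + 58% = 100%.
Chain via Bluewater Logistics SA → Ridgefield Partners LP → Pinebrook Holdings Ltd (R1): 70% × 86% × 27% × 32% = 5.20128% of Larkspur Ventures LLC.
Chain via Copperline Capital LLC → Cobalt Industries Corp. → Harbor Trust (R1): 100% × 43% × 12% × 43% = 2.2188% of Larkspur Ventures LLC.
Aggregating (R2): 5.20128% + 2.2188% = 7.42008%.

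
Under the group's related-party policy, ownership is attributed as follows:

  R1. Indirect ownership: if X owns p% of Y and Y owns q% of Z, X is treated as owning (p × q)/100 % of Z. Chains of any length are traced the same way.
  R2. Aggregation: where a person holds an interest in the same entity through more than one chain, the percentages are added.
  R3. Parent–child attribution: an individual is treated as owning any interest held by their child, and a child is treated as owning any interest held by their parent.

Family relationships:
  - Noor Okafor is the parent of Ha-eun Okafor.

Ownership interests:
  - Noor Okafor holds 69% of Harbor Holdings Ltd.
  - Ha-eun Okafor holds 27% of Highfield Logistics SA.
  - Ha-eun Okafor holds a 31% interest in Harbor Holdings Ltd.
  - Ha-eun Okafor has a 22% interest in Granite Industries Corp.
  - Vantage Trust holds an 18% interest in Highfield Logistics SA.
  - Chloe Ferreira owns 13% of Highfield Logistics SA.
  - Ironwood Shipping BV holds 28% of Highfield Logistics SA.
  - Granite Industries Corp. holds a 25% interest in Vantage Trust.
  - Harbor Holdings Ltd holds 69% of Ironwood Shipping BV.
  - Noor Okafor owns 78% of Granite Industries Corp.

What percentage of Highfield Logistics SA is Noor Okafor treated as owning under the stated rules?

By parent–child attribution (R3), Noor Okafor is treated as also owning Ha-eun Okafor's interest in Harbor Holdings Ltd, giving 69% + 31% = 100%.
By parent–child attribution (R3), Noor Okafor is treated as also owning Ha-eun Okafor's interest in Granite Industries Corp, giving 78% + 22% = 100%.
By parent–child attribution (R3), Noor Okafor is treated as owning Ha-eun Okafor's 27% interest in Highfield Logistics SA.
Chain via Harbor Holdings Ltd → Ironwood Shipping BV (R1): 100% × 69% × 28% = 19.32% of Highfield Logistics SA.
Chain via Granite Industries Corp. → Vantage Trust (R1): 100% × 25% × 18% = 4.5% of Highfield Logistics SA.
Direct interest in Highfield Logistics SA: 27%.
Aggregating (R2): 19.32% + 4.5% + 27% = 50.82%.

50.82%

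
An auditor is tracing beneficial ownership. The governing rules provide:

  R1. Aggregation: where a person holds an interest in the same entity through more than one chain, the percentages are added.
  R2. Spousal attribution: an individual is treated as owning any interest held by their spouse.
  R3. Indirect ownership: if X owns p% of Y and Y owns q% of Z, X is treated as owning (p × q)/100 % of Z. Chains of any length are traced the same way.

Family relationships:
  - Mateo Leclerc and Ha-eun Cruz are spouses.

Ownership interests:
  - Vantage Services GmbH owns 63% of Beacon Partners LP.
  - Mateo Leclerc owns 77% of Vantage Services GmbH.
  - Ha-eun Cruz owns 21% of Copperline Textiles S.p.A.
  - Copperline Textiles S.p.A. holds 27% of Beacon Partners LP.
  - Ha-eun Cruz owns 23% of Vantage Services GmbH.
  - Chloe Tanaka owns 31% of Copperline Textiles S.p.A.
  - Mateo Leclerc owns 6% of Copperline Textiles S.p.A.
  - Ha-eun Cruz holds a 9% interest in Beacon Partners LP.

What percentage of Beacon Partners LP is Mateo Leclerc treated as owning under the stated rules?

By spousal attribution (R2), Mateo Leclerc is treated as also owning Ha-eun Cruz's interest in Vantage Services GmbH, giving 77% + 23% = 100%.
By spousal attribution (R2), Mateo Leclerc is treated as also owning Ha-eun Cruz's interest in Copperline Textiles S.p.A, giving 6% + 21% = 27%.
By spousal attribution (R2), Mateo Leclerc is treated as owning Ha-eun Cruz's 9% interest in Beacon Partners LP.
Chain via Vantage Services GmbH (R3): 100% × 63% = 63% of Beacon Partners LP.
Chain via Copperline Textiles S.p.A. (R3): 27% × 27% = 7.29% of Beacon Partners LP.
Direct interest in Beacon Partners LP: 9%.
Aggregating (R1): 63% + 7.29% + 9% = 79.29%.

79.29%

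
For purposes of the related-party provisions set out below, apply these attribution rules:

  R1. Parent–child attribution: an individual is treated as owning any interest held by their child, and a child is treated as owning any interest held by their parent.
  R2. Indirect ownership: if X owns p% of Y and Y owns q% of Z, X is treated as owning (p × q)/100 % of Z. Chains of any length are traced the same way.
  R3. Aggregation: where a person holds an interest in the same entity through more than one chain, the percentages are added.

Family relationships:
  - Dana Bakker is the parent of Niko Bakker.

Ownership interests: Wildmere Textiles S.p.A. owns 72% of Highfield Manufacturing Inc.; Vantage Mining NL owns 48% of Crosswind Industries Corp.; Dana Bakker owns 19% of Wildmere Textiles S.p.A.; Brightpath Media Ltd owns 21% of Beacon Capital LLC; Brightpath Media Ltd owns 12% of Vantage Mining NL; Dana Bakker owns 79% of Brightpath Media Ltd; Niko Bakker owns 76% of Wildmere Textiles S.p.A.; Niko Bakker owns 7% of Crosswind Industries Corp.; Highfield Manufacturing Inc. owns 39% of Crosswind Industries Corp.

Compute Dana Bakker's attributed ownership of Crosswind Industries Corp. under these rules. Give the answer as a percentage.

38.2264%

By parent–child attribution (R1), Dana Bakker is treated as also owning Niko Bakker's interest in Wildmere Textiles S.p.A, giving 19% + 76% = 95%.
By parent–child attribution (R1), Dana Bakker is treated as owning Niko Bakker's 7% interest in Crosswind Industries Corp.
Chain via Wildmere Textiles S.p.A. → Highfield Manufacturing Inc. (R2): 95% × 72% × 39% = 26.676% of Crosswind Industries Corp.
Chain via Brightpath Media Ltd → Vantage Mining NL (R2): 79% × 12% × 48% = 4.5504% of Crosswind Industries Corp.
Direct interest in Crosswind Industries Corp: 7%.
Aggregating (R3): 26.676% + 4.5504% + 7% = 38.2264%.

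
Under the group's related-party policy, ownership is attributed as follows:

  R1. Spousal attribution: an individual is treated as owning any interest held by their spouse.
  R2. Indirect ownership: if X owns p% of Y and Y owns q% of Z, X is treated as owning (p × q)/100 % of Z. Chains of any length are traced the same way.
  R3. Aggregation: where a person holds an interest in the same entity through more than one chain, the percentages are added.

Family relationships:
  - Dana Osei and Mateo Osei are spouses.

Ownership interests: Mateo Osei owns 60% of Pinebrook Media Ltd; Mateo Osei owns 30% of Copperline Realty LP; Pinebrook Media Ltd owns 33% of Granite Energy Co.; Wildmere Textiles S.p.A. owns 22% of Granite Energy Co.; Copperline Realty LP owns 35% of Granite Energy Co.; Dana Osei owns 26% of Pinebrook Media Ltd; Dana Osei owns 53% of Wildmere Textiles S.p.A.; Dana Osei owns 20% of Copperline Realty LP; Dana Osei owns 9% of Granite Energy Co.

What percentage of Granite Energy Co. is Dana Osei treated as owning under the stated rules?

66.54%

By spousal attribution (R1), Dana Osei is treated as also owning Mateo Osei's interest in Pinebrook Media Ltd, giving 26% + 60% = 86%.
By spousal attribution (R1), Dana Osei is treated as also owning Mateo Osei's interest in Copperline Realty LP, giving 20% + 30% = 50%.
Chain via Pinebrook Media Ltd (R2): 86% × 33% = 28.38% of Granite Energy Co.
Chain via Wildmere Textiles S.p.A. (R2): 53% × 22% = 11.66% of Granite Energy Co.
Chain via Copperline Realty LP (R2): 50% × 35% = 17.5% of Granite Energy Co.
Direct interest in Granite Energy Co: 9%.
Aggregating (R3): 28.38% + 11.66% + 17.5% + 9% = 66.54%.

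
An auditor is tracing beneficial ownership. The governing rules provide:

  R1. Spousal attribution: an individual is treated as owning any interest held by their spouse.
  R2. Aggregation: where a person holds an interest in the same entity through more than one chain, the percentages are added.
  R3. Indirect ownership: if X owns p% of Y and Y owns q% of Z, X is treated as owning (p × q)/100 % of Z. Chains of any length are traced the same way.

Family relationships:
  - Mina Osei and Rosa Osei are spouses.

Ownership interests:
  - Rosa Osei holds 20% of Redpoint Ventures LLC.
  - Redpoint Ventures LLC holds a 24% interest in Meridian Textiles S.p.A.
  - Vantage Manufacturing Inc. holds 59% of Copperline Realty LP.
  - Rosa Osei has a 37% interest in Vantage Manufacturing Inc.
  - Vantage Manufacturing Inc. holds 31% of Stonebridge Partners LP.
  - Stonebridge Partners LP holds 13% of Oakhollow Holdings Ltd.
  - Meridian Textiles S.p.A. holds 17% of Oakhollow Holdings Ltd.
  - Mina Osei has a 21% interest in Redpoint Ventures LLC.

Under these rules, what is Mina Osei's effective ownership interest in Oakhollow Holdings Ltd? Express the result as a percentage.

By spousal attribution (R1), Mina Osei is treated as also owning Rosa Osei's interest in Redpoint Ventures LLC, giving 21% + 20% = 41%.
By spousal attribution (R1), Mina Osei is treated as owning Rosa Osei's 37% interest in Vantage Manufacturing Inc.
Chain via Redpoint Ventures LLC → Meridian Textiles S.p.A. (R3): 41% × 24% × 17% = 1.6728% of Oakhollow Holdings Ltd.
Chain via Vantage Manufacturing Inc. → Stonebridge Partners LP (R3): 37% × 31% × 13% = 1.4911% of Oakhollow Holdings Ltd.
Aggregating (R2): 1.6728% + 1.4911% = 3.1639%.

3.1639%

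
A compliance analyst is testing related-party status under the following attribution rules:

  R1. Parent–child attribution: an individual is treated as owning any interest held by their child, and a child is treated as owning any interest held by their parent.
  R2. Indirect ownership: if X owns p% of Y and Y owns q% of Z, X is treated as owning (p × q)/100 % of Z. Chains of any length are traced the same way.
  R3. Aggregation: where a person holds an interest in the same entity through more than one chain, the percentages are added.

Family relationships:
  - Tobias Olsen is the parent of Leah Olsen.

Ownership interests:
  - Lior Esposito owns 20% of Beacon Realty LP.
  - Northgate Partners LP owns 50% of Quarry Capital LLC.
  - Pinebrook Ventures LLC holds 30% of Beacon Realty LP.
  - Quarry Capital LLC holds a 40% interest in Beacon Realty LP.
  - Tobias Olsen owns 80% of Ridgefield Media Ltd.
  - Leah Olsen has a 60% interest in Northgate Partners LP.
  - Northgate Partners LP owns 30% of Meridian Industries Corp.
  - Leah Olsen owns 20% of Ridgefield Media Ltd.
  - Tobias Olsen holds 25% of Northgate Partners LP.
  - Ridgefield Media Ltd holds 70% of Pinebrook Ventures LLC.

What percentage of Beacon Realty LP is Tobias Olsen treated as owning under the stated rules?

38%

By parent–child attribution (R1), Tobias Olsen is treated as also owning Leah Olsen's interest in Ridgefield Media Ltd, giving 80% + 20% = 100%.
By parent–child attribution (R1), Tobias Olsen is treated as also owning Leah Olsen's interest in Northgate Partners LP, giving 25% + 60% = 85%.
Chain via Ridgefield Media Ltd → Pinebrook Ventures LLC (R2): 100% × 70% × 30% = 21% of Beacon Realty LP.
Chain via Northgate Partners LP → Quarry Capital LLC (R2): 85% × 50% × 40% = 17% of Beacon Realty LP.
Aggregating (R3): 21% + 17% = 38%.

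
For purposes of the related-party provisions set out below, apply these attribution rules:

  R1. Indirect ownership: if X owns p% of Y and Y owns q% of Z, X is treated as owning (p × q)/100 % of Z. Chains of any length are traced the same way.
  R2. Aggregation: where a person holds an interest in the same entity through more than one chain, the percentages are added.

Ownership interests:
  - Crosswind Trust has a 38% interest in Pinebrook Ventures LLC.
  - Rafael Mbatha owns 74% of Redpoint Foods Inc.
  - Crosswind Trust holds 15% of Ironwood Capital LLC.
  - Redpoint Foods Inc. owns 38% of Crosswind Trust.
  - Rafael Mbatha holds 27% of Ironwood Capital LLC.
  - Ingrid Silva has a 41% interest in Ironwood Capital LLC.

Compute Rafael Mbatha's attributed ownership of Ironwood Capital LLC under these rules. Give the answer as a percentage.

Chain via Redpoint Foods Inc. → Crosswind Trust (R1): 74% × 38% × 15% = 4.218% of Ironwood Capital LLC.
Direct interest in Ironwood Capital LLC: 27%.
Aggregating (R2): 4.218% + 27% = 31.218%.

31.218%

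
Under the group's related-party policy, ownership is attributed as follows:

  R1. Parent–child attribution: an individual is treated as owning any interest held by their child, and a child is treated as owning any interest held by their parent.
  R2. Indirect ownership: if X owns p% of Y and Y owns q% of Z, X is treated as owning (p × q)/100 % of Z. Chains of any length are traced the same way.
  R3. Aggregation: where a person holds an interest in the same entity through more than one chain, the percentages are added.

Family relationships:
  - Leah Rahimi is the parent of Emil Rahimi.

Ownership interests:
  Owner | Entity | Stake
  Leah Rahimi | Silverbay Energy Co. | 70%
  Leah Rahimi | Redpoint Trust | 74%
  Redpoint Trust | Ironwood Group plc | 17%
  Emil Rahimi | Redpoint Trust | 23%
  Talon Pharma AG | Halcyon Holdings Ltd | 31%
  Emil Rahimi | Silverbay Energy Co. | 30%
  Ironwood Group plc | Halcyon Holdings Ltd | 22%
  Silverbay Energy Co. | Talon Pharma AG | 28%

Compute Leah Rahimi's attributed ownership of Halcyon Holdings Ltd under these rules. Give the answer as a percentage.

By parent–child attribution (R1), Leah Rahimi is treated as also owning Emil Rahimi's interest in Silverbay Energy Co, giving 70% + 30% = 100%.
By parent–child attribution (R1), Leah Rahimi is treated as also owning Emil Rahimi's interest in Redpoint Trust, giving 74% + 23% = 97%.
Chain via Silverbay Energy Co. → Talon Pharma AG (R2): 100% × 28% × 31% = 8.68% of Halcyon Holdings Ltd.
Chain via Redpoint Trust → Ironwood Group plc (R2): 97% × 17% × 22% = 3.6278% of Halcyon Holdings Ltd.
Aggregating (R3): 8.68% + 3.6278% = 12.3078%.

12.3078%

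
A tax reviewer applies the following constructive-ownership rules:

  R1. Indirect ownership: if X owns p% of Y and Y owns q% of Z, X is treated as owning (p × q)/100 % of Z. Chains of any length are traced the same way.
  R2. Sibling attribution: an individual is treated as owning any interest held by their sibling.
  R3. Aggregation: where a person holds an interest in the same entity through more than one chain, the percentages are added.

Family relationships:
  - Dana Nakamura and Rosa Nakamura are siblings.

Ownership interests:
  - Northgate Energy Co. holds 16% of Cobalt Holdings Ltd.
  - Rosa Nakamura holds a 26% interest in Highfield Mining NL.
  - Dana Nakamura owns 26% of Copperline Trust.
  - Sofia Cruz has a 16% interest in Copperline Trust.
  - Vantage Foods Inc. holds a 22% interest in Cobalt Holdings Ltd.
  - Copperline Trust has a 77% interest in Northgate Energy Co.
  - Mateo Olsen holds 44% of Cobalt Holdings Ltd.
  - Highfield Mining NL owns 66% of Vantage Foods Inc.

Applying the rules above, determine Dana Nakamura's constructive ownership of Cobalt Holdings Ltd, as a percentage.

By sibling attribution (R2), Dana Nakamura is treated as owning Rosa Nakamura's 26% interest in Highfield Mining NL.
Chain via Copperline Trust → Northgate Energy Co. (R1): 26% × 77% × 16% = 3.2032% of Cobalt Holdings Ltd.
Chain via Highfield Mining NL → Vantage Foods Inc. (R1): 26% × 66% × 22% = 3.7752% of Cobalt Holdings Ltd.
Aggregating (R3): 3.2032% + 3.7752% = 6.9784%.

6.9784%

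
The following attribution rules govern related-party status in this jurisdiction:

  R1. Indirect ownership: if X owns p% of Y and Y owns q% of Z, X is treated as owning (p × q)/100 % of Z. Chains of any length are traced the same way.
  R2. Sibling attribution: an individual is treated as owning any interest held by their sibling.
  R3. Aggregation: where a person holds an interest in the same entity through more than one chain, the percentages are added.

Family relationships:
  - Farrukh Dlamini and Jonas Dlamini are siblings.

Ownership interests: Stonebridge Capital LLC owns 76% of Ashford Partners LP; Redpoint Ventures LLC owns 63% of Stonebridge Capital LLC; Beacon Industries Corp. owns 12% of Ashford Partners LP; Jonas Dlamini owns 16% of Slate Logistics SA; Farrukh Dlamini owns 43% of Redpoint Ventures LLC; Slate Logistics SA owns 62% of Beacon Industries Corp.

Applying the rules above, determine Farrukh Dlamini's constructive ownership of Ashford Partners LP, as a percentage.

21.7788%

By sibling attribution (R2), Farrukh Dlamini is treated as owning Jonas Dlamini's 16% interest in Slate Logistics SA.
Chain via Redpoint Ventures LLC → Stonebridge Capital LLC (R1): 43% × 63% × 76% = 20.5884% of Ashford Partners LP.
Chain via Slate Logistics SA → Beacon Industries Corp. (R1): 16% × 62% × 12% = 1.1904% of Ashford Partners LP.
Aggregating (R3): 20.5884% + 1.1904% = 21.7788%.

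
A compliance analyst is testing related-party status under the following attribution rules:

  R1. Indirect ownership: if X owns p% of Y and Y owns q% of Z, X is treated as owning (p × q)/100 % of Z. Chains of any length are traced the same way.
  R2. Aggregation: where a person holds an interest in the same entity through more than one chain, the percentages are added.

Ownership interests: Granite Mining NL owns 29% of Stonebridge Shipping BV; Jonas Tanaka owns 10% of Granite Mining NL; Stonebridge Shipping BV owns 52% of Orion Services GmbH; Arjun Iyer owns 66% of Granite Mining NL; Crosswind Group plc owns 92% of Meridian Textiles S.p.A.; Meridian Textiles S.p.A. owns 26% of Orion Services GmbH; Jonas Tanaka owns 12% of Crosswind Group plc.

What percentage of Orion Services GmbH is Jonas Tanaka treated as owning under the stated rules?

4.3784%

Chain via Granite Mining NL → Stonebridge Shipping BV (R1): 10% × 29% × 52% = 1.508% of Orion Services GmbH.
Chain via Crosswind Group plc → Meridian Textiles S.p.A. (R1): 12% × 92% × 26% = 2.8704% of Orion Services GmbH.
Aggregating (R2): 1.508% + 2.8704% = 4.3784%.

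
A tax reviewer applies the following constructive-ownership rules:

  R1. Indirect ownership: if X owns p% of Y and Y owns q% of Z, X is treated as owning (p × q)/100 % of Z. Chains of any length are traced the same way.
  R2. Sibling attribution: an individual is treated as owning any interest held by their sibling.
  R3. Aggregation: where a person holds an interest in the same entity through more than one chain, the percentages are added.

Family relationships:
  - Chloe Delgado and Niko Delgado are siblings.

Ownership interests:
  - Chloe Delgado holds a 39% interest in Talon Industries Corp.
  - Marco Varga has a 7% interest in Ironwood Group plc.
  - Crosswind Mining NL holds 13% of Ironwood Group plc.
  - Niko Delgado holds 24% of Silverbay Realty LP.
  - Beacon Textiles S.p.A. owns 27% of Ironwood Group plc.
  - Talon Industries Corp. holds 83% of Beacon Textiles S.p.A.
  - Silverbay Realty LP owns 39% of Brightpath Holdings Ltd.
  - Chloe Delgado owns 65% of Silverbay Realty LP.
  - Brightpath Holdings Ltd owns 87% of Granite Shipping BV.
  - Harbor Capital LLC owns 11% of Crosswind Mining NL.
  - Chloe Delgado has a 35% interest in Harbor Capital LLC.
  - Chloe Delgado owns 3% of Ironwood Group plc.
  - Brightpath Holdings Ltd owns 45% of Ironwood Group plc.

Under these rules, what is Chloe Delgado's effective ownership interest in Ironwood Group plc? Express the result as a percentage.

By sibling attribution (R2), Chloe Delgado is treated as also owning Niko Delgado's interest in Silverbay Realty LP, giving 65% + 24% = 89%.
Chain via Harbor Capital LLC → Crosswind Mining NL (R1): 35% × 11% × 13% = 0.5005% of Ironwood Group plc.
Chain via Talon Industries Corp. → Beacon Textiles S.p.A. (R1): 39% × 83% × 27% = 8.7399% of Ironwood Group plc.
Chain via Silverbay Realty LP → Brightpath Holdings Ltd (R1): 89% × 39% × 45% = 15.6195% of Ironwood Group plc.
Direct interest in Ironwood Group plc: 3%.
Aggregating (R3): 0.5005% + 8.7399% + 15.6195% + 3% = 27.8599%.

27.8599%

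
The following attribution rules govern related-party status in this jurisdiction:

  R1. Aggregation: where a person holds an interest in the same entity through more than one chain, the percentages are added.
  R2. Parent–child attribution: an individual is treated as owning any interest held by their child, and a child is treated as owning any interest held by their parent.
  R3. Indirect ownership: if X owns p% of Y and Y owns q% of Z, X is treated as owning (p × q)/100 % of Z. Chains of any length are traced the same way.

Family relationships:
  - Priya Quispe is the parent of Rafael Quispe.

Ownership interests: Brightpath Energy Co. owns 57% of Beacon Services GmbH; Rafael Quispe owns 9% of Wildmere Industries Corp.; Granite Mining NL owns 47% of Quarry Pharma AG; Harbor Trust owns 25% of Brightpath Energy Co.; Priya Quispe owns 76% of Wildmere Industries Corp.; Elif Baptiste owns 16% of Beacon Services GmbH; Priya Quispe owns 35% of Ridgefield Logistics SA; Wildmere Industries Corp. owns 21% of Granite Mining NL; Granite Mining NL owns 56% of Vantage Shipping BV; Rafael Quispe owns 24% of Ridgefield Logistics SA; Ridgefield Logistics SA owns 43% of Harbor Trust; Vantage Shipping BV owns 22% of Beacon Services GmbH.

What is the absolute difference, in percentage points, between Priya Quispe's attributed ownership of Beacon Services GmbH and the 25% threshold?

19.185655

By parent–child attribution (R2), Priya Quispe is treated as also owning Rafael Quispe's interest in Wildmere Industries Corp, giving 76% + 9% = 85%.
By parent–child attribution (R2), Priya Quispe is treated as also owning Rafael Quispe's interest in Ridgefield Logistics SA, giving 35% + 24% = 59%.
Chain via Wildmere Industries Corp. → Granite Mining NL → Vantage Shipping BV (R3): 85% × 21% × 56% × 22% = 2.19912% of Beacon Services GmbH.
Chain via Ridgefield Logistics SA → Harbor Trust → Brightpath Energy Co. (R3): 59% × 43% × 25% × 57% = 3.615225% of Beacon Services GmbH.
Aggregating (R1): 2.19912% + 3.615225% = 5.814345%.
5.814345% falls short of the 25% threshold by 19.185655 percentage points.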